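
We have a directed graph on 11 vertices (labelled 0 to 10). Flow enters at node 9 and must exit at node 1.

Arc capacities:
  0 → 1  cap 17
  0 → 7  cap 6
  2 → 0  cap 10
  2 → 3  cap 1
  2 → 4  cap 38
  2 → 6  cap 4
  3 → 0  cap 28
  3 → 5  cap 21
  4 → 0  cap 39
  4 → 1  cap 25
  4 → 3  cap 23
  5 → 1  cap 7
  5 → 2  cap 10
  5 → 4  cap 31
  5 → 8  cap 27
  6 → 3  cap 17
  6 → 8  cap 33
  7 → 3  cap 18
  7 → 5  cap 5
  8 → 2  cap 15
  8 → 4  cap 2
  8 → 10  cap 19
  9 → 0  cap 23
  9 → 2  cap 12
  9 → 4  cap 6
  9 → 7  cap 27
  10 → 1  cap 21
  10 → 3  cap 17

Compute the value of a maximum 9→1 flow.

augment #1: 9→0→1 bottleneck 17, total now 17
augment #2: 9→4→1 bottleneck 6, total now 23
augment #3: 9→2→4→1 bottleneck 12, total now 35
augment #4: 9→7→5→1 bottleneck 5, total now 40
augment #5: 9→7→3→5→1 bottleneck 2, total now 42
augment #6: 9→7→3→5→4→1 bottleneck 7, total now 49
augment #7: 9→7→3→5→8→10→1 bottleneck 9, total now 58

Maximum flow value: 58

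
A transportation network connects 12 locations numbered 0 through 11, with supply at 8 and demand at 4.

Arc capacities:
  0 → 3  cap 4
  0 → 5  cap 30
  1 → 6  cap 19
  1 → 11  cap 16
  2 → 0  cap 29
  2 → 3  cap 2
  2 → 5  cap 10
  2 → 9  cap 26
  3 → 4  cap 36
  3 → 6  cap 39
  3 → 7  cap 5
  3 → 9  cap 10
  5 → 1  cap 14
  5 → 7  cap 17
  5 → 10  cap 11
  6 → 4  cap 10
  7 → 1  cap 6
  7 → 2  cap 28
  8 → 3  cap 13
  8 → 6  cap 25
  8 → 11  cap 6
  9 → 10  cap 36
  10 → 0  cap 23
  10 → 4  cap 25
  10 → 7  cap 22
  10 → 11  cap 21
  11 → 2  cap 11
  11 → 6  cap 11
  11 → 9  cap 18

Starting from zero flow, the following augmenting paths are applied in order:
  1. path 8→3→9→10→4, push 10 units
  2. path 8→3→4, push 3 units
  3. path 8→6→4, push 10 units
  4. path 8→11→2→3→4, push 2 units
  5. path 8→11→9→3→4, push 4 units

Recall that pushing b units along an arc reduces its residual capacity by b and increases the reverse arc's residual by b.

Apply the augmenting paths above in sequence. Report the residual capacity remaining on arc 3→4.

Residual capacity of (3,4): 27

after path 1 (8→3→9→10→4, push 10): res(3,4)=36
after path 2 (8→3→4, push 3): res(3,4)=33
after path 3 (8→6→4, push 10): res(3,4)=33
after path 4 (8→11→2→3→4, push 2): res(3,4)=31
after path 5 (8→11→9→3→4, push 4): res(3,4)=27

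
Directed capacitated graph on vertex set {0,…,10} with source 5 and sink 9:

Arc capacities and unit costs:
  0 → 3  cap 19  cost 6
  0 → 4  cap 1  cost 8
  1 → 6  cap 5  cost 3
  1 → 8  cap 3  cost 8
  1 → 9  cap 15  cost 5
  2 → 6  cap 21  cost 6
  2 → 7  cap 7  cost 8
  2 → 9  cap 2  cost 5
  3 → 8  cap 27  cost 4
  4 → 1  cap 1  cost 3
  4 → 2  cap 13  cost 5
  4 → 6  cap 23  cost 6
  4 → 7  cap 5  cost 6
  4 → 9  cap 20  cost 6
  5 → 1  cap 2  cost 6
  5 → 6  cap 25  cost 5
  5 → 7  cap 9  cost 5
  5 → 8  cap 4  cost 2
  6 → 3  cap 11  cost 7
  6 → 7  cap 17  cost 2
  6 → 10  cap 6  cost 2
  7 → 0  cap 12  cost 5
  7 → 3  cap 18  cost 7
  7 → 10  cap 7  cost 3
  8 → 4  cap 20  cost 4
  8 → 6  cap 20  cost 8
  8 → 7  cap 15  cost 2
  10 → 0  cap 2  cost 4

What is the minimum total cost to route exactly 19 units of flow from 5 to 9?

Minimum cost for 19 units: 406

shortest-cost path #1: 5→1→9 push 2 @ unit cost 11 (adds 22)
shortest-cost path #2: 5→8→4→9 push 4 @ unit cost 12 (adds 48)
shortest-cost path #3: 5→7→0→4→9 push 1 @ unit cost 24 (adds 24)
shortest-cost path #4: 5→6→3→8→4→9 push 11 @ unit cost 26 (adds 286)
shortest-cost path #5: 5→7→3→8→4→9 push 1 @ unit cost 26 (adds 26)
total cost = 406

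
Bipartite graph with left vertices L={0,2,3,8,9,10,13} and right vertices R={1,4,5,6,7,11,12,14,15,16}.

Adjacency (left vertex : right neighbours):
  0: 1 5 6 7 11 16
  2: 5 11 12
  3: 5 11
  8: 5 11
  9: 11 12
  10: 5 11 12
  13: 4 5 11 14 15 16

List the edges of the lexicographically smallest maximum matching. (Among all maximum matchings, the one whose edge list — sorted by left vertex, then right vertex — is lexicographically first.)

|M| = 5 (so the lex-smallest maximum matching has 5 edges)
process left vertices in ascending order; for each, take the smallest-labelled available neighbour that still permits 5 edges overall, or leave it unmatched if none does
lex-smallest matching: {0-1, 2-5, 3-11, 9-12, 13-4}

Lex-smallest maximum matching: {(0,1), (2,5), (3,11), (9,12), (13,4)}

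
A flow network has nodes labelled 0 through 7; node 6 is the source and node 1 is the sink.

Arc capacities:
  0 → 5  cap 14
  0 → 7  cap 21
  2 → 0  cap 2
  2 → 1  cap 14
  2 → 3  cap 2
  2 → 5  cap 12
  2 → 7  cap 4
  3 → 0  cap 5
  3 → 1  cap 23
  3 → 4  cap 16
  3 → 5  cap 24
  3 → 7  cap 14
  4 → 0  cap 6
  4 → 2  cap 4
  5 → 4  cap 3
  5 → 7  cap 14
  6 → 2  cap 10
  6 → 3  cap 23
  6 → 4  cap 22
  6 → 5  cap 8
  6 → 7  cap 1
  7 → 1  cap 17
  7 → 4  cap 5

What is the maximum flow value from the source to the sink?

Maximum flow value: 52

augment #1: 6→2→1 bottleneck 10, total now 10
augment #2: 6→3→1 bottleneck 23, total now 33
augment #3: 6→7→1 bottleneck 1, total now 34
augment #4: 6→4→2→1 bottleneck 4, total now 38
augment #5: 6→5→7→1 bottleneck 8, total now 46
augment #6: 6→4→0→7→1 bottleneck 6, total now 52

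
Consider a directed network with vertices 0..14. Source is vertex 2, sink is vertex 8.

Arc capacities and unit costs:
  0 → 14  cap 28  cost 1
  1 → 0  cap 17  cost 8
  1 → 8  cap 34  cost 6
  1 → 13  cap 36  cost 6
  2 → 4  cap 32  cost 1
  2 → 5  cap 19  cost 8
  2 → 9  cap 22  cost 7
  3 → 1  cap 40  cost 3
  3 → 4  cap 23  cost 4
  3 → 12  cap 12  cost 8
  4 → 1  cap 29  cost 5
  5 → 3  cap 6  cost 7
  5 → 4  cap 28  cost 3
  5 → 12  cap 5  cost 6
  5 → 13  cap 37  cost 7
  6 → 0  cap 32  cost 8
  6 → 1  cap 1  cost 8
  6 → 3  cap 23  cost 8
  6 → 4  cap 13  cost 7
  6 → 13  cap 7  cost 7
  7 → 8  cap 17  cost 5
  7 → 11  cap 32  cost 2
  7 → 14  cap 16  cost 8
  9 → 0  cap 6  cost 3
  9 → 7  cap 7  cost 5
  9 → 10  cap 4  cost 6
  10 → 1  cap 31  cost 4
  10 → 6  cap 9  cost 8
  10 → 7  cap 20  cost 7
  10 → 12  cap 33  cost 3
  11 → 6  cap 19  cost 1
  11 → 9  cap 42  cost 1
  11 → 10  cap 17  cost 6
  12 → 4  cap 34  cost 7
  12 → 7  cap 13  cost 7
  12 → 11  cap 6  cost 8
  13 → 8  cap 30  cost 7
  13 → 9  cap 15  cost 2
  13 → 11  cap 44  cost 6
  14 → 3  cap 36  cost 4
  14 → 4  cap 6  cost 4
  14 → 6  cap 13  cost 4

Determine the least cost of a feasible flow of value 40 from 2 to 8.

Minimum cost for 40 units: 555

shortest-cost path #1: 2→4→1→8 push 29 @ unit cost 12 (adds 348)
shortest-cost path #2: 2→9→7→8 push 7 @ unit cost 17 (adds 119)
shortest-cost path #3: 2→5→13→8 push 4 @ unit cost 22 (adds 88)
total cost = 555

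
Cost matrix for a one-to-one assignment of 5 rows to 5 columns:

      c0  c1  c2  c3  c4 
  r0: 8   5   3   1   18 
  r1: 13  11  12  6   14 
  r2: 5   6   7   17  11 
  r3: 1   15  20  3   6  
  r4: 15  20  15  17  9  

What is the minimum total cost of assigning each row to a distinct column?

optimal assignment: row0→col2 (cost 3), row1→col3 (cost 6), row2→col1 (cost 6), row3→col0 (cost 1), row4→col4 (cost 9)
total = 3 + 6 + 6 + 1 + 9 = 25

Minimum assignment cost: 25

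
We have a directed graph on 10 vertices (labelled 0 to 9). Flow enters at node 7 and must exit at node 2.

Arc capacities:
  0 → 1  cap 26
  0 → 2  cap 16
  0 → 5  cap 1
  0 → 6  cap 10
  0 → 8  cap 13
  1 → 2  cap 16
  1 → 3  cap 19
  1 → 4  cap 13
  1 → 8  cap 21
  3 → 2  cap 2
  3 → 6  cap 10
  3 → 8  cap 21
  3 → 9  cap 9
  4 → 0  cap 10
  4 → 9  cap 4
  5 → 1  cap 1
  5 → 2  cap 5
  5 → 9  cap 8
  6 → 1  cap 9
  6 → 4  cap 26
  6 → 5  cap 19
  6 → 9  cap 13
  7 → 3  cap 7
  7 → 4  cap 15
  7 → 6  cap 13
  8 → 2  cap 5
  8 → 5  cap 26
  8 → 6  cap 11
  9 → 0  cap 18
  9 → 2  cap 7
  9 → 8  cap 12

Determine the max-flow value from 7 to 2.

augment #1: 7→3→2 bottleneck 2, total now 2
augment #2: 7→3→8→2 bottleneck 5, total now 7
augment #3: 7→4→0→2 bottleneck 10, total now 17
augment #4: 7→4→9→2 bottleneck 4, total now 21
augment #5: 7→6→1→2 bottleneck 9, total now 30
augment #6: 7→6→5→2 bottleneck 4, total now 34

Maximum flow value: 34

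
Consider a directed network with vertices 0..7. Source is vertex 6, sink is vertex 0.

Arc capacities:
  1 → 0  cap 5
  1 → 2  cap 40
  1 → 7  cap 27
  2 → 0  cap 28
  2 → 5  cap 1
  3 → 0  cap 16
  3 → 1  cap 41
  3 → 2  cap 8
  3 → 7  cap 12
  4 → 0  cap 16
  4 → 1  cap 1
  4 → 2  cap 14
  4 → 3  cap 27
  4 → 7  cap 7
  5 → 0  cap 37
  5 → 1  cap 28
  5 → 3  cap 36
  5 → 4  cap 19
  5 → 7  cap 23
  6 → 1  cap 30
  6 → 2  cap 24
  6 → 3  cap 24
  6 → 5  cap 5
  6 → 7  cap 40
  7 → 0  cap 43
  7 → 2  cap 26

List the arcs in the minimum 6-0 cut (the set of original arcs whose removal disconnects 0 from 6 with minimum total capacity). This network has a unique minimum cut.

augment #1: 6→1→0 push 5
augment #2: 6→2→0 push 24
augment #3: 6→3→0 push 16
augment #4: 6→5→0 push 5
augment #5: 6→7→0 push 40
augment #6: 6→1→2→0 push 4
augment #7: 6→1→7→0 push 3
augment #8: 6→1→2→5→0 push 1
max flow = 98; residual-reachable set from 6 gives S-side
cut edges (S→T): {(1,0), (2,0), (2,5), (3,0), (6,5), (7,0)} total cap 98

Min-cut arcs: {(1,0), (2,0), (2,5), (3,0), (6,5), (7,0)} (total capacity 98)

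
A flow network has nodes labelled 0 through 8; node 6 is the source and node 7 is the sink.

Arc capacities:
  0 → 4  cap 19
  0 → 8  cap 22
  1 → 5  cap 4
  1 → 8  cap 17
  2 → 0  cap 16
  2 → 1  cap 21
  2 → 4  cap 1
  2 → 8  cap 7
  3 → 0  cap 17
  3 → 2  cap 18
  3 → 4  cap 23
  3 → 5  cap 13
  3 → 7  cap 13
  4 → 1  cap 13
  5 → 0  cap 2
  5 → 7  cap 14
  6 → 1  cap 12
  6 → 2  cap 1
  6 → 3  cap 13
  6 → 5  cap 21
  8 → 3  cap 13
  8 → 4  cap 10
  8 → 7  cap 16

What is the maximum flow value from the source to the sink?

Maximum flow value: 42

augment #1: 6→3→7 bottleneck 13, total now 13
augment #2: 6→5→7 bottleneck 14, total now 27
augment #3: 6→1→8→7 bottleneck 12, total now 39
augment #4: 6→2→8→7 bottleneck 1, total now 40
augment #5: 6→5→0→8→7 bottleneck 2, total now 42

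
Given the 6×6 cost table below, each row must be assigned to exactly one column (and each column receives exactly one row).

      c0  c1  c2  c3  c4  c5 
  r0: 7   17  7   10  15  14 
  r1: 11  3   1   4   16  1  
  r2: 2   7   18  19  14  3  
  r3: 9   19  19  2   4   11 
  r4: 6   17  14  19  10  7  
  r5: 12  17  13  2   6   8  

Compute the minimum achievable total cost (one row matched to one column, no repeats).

Minimum assignment cost: 25

one of 2 optimal assignments: row0→col2 (cost 7), row1→col1 (cost 3), row2→col0 (cost 2), row3→col4 (cost 4), row4→col5 (cost 7), row5→col3 (cost 2)
total = 7 + 3 + 2 + 4 + 7 + 2 = 25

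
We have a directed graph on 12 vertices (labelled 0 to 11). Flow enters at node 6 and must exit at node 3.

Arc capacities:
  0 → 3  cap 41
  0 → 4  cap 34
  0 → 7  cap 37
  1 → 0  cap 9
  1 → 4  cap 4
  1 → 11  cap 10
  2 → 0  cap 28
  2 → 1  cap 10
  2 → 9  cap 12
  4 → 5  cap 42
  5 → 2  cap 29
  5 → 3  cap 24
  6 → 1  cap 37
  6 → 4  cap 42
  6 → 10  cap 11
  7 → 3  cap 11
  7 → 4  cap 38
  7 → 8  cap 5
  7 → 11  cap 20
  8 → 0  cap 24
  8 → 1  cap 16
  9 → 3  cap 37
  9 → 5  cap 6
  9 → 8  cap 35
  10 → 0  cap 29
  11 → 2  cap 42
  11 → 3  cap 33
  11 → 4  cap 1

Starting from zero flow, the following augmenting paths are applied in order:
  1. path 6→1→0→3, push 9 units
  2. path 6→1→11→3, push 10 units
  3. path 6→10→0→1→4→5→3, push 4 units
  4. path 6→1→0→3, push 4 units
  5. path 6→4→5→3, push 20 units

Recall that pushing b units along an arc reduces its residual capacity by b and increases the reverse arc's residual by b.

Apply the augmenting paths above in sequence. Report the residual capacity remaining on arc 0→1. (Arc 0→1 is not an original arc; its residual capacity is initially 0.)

after path 1 (6→1→0→3, push 9): res(0,1)=9
after path 2 (6→1→11→3, push 10): res(0,1)=9
after path 3 (6→10→0→1→4→5→3, push 4): res(0,1)=5
after path 4 (6→1→0→3, push 4): res(0,1)=9
after path 5 (6→4→5→3, push 20): res(0,1)=9

Residual capacity of (0,1): 9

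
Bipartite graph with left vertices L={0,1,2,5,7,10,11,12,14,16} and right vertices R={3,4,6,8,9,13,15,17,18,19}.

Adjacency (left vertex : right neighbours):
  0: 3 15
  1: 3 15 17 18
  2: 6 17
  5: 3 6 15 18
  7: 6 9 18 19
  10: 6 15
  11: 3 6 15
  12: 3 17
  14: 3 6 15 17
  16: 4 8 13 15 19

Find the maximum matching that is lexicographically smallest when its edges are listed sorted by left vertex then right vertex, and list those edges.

Lex-smallest maximum matching: {(0,3), (1,15), (2,6), (5,18), (7,9), (12,17), (16,4)}

|M| = 7 (so the lex-smallest maximum matching has 7 edges)
process left vertices in ascending order; for each, take the smallest-labelled available neighbour that still permits 7 edges overall, or leave it unmatched if none does
lex-smallest matching: {0-3, 1-15, 2-6, 5-18, 7-9, 12-17, 16-4}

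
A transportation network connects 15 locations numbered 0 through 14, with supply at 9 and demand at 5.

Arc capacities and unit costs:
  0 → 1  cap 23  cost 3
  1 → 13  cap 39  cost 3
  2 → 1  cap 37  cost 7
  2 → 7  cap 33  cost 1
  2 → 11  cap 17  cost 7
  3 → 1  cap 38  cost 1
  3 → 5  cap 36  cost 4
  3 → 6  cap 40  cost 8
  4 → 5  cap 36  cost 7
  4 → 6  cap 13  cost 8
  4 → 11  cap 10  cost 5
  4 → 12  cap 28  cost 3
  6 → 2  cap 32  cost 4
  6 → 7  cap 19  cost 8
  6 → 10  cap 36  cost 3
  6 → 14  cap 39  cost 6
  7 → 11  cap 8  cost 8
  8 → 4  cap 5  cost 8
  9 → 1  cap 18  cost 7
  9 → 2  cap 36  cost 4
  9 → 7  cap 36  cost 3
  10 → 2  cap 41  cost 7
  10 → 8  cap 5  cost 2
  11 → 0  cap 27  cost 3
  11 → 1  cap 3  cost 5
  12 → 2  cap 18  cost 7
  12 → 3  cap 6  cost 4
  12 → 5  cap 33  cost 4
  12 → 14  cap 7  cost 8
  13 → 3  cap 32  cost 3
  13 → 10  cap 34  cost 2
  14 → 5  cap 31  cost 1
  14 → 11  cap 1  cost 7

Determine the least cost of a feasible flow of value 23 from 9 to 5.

shortest-cost path #1: 9→1→13→3→5 push 18 @ unit cost 17 (adds 306)
shortest-cost path #2: 9→2→1→13→3→5 push 5 @ unit cost 21 (adds 105)
total cost = 411

Minimum cost for 23 units: 411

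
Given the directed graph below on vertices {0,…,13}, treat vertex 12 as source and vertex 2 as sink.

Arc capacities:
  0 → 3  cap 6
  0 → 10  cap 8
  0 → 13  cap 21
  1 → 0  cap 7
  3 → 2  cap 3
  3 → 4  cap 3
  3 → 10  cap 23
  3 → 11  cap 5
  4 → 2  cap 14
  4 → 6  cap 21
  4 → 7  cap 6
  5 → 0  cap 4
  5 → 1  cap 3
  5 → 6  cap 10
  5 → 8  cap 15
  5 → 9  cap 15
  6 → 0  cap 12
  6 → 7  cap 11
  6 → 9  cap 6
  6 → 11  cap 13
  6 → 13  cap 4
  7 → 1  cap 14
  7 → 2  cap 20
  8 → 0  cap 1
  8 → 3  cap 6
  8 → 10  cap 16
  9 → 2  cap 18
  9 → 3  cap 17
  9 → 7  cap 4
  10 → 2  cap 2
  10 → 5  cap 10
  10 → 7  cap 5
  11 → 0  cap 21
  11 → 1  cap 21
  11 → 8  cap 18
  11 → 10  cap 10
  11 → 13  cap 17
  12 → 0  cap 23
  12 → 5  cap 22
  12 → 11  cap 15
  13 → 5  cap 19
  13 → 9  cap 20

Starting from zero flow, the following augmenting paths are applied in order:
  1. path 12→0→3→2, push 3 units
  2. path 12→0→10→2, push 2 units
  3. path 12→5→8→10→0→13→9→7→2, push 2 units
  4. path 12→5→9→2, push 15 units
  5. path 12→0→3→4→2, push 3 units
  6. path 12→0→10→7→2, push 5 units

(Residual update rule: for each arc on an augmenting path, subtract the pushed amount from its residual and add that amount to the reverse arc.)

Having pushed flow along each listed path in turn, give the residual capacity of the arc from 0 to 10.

after path 1 (12→0→3→2, push 3): res(0,10)=8
after path 2 (12→0→10→2, push 2): res(0,10)=6
after path 3 (12→5→8→10→0→13→9→7→2, push 2): res(0,10)=8
after path 4 (12→5→9→2, push 15): res(0,10)=8
after path 5 (12→0→3→4→2, push 3): res(0,10)=8
after path 6 (12→0→10→7→2, push 5): res(0,10)=3

Residual capacity of (0,10): 3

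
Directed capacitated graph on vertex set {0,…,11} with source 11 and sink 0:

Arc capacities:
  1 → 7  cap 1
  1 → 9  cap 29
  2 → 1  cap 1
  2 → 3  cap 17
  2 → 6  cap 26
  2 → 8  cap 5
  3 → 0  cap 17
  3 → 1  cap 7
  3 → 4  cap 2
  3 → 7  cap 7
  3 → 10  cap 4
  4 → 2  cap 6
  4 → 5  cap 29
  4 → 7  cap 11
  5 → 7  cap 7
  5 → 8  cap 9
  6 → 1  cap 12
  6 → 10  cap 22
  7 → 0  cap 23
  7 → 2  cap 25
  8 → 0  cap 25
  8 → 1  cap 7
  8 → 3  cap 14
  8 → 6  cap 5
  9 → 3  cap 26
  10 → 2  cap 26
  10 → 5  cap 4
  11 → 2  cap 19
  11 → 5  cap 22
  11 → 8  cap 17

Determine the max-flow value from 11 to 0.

Maximum flow value: 52

augment #1: 11→8→0 bottleneck 17, total now 17
augment #2: 11→2→3→0 bottleneck 17, total now 34
augment #3: 11→2→8→0 bottleneck 2, total now 36
augment #4: 11→5→7→0 bottleneck 7, total now 43
augment #5: 11→5→8→0 bottleneck 6, total now 49
augment #6: 11→5→8→1→7→0 bottleneck 1, total now 50
augment #7: 11→5→8→3→7→0 bottleneck 2, total now 52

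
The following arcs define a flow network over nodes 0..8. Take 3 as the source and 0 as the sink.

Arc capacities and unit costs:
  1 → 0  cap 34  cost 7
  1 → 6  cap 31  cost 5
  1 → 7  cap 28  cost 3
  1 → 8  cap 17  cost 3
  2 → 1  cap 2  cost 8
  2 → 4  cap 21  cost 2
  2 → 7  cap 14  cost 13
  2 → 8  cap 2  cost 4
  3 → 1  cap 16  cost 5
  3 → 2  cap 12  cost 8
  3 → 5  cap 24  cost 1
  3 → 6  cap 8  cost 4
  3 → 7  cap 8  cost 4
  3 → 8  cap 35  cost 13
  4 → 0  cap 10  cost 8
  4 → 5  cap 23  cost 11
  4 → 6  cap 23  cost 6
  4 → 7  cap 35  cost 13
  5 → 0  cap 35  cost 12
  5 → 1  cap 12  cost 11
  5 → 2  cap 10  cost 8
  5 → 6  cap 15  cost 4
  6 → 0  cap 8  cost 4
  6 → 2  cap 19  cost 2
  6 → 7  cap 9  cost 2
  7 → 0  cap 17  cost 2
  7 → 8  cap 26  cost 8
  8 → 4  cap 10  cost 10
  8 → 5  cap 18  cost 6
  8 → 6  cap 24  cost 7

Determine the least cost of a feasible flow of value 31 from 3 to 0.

Minimum cost for 31 units: 265

shortest-cost path #1: 3→7→0 push 8 @ unit cost 6 (adds 48)
shortest-cost path #2: 3→6→0 push 8 @ unit cost 8 (adds 64)
shortest-cost path #3: 3→5→6→7→0 push 9 @ unit cost 9 (adds 81)
shortest-cost path #4: 3→1→0 push 6 @ unit cost 12 (adds 72)
total cost = 265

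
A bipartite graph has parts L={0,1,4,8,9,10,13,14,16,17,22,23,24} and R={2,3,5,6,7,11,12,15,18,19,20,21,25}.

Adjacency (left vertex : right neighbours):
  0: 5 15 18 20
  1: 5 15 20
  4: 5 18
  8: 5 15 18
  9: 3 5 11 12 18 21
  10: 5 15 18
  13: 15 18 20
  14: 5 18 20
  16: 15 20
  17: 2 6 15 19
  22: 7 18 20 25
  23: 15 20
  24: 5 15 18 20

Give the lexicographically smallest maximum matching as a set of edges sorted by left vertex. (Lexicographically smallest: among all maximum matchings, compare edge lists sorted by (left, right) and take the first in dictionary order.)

|M| = 7 (so the lex-smallest maximum matching has 7 edges)
process left vertices in ascending order; for each, take the smallest-labelled available neighbour that still permits 7 edges overall, or leave it unmatched if none does
lex-smallest matching: {0-5, 1-15, 4-18, 9-3, 13-20, 17-2, 22-7}

Lex-smallest maximum matching: {(0,5), (1,15), (4,18), (9,3), (13,20), (17,2), (22,7)}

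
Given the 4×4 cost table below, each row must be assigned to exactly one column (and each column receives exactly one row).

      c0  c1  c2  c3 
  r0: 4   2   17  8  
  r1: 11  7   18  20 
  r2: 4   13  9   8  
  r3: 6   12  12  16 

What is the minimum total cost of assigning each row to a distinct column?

optimal assignment: row0→col3 (cost 8), row1→col1 (cost 7), row2→col2 (cost 9), row3→col0 (cost 6)
total = 8 + 7 + 9 + 6 = 30

Minimum assignment cost: 30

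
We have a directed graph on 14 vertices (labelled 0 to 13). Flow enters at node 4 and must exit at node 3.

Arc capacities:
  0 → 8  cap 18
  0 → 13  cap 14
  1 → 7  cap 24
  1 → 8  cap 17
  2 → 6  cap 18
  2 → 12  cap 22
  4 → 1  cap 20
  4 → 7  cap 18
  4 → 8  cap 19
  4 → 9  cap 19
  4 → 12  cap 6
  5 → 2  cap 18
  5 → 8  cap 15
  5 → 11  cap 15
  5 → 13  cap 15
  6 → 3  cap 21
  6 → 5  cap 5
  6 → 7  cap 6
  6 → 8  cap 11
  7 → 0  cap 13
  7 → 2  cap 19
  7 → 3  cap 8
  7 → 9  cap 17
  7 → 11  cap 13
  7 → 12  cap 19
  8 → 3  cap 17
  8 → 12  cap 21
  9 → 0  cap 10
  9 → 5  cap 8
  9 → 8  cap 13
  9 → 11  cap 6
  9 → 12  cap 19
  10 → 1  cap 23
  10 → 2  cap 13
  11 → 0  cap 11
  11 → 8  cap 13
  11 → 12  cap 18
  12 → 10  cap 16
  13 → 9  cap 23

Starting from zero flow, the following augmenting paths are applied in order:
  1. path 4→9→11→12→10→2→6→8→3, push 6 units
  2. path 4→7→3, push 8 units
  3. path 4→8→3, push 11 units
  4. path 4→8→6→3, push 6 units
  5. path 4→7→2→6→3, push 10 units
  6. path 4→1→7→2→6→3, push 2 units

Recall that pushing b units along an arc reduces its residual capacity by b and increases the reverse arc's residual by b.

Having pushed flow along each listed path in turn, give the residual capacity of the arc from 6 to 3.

after path 1 (4→9→11→12→10→2→6→8→3, push 6): res(6,3)=21
after path 2 (4→7→3, push 8): res(6,3)=21
after path 3 (4→8→3, push 11): res(6,3)=21
after path 4 (4→8→6→3, push 6): res(6,3)=15
after path 5 (4→7→2→6→3, push 10): res(6,3)=5
after path 6 (4→1→7→2→6→3, push 2): res(6,3)=3

Residual capacity of (6,3): 3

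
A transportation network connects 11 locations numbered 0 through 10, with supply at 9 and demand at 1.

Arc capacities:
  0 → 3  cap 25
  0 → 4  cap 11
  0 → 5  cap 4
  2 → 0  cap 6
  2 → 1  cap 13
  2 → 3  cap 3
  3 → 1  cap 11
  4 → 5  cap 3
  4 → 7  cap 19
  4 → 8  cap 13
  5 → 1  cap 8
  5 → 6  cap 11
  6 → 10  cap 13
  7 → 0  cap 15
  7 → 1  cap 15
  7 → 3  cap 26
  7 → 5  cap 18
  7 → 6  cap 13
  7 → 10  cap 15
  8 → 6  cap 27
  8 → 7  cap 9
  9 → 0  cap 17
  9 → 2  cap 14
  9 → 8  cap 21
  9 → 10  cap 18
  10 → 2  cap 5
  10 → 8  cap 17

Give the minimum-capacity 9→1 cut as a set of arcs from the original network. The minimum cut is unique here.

Min-cut arcs: {(8,7), (9,0), (9,2), (10,2)} (total capacity 45)

augment #1: 9→2→1 push 13
augment #2: 9→0→3→1 push 11
augment #3: 9→0→5→1 push 4
augment #4: 9→8→7→1 push 9
augment #5: 9→0→4→5→1 push 2
augment #6: 9→2→0→4→5→1 push 1
augment #7: 9→10→2→0→4→7→1 push 5
max flow = 45; residual-reachable set from 9 gives S-side
cut edges (S→T): {(8,7), (9,0), (9,2), (10,2)} total cap 45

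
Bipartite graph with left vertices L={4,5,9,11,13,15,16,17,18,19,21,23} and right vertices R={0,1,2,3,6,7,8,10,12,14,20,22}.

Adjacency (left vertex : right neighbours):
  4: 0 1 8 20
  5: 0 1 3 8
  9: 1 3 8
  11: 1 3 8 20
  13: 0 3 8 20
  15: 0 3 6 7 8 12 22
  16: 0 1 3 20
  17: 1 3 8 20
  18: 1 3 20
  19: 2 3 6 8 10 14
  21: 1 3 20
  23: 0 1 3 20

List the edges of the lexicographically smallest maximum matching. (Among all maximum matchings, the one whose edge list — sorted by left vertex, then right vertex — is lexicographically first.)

|M| = 7 (so the lex-smallest maximum matching has 7 edges)
process left vertices in ascending order; for each, take the smallest-labelled available neighbour that still permits 7 edges overall, or leave it unmatched if none does
lex-smallest matching: {4-0, 5-1, 9-3, 11-8, 13-20, 15-6, 19-2}

Lex-smallest maximum matching: {(4,0), (5,1), (9,3), (11,8), (13,20), (15,6), (19,2)}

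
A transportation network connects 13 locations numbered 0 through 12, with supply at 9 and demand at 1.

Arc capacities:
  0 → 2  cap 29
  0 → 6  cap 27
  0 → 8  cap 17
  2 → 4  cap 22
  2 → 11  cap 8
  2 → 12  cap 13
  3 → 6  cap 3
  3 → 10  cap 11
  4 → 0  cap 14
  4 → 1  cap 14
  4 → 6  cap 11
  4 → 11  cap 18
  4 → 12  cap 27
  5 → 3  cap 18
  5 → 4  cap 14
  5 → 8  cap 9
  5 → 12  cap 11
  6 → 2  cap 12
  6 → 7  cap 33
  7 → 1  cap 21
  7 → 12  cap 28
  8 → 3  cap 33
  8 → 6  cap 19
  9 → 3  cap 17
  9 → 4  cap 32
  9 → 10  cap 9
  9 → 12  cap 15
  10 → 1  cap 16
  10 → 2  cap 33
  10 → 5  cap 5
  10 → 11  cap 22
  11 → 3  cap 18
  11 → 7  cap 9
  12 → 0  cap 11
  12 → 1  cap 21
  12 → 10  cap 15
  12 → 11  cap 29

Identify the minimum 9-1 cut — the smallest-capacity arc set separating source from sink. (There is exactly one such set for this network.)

Min-cut arcs: {(3,6), (3,10), (9,4), (9,10), (9,12)} (total capacity 70)

augment #1: 9→4→1 push 14
augment #2: 9→10→1 push 9
augment #3: 9→12→1 push 15
augment #4: 9→3→10→1 push 7
augment #5: 9→4→12→1 push 6
augment #6: 9→3→6→7→1 push 3
augment #7: 9→4→6→7→1 push 11
augment #8: 9→4→11→7→1 push 1
augment #9: 9→3→10→11→7→1 push 4
max flow = 70; residual-reachable set from 9 gives S-side
cut edges (S→T): {(3,6), (3,10), (9,4), (9,10), (9,12)} total cap 70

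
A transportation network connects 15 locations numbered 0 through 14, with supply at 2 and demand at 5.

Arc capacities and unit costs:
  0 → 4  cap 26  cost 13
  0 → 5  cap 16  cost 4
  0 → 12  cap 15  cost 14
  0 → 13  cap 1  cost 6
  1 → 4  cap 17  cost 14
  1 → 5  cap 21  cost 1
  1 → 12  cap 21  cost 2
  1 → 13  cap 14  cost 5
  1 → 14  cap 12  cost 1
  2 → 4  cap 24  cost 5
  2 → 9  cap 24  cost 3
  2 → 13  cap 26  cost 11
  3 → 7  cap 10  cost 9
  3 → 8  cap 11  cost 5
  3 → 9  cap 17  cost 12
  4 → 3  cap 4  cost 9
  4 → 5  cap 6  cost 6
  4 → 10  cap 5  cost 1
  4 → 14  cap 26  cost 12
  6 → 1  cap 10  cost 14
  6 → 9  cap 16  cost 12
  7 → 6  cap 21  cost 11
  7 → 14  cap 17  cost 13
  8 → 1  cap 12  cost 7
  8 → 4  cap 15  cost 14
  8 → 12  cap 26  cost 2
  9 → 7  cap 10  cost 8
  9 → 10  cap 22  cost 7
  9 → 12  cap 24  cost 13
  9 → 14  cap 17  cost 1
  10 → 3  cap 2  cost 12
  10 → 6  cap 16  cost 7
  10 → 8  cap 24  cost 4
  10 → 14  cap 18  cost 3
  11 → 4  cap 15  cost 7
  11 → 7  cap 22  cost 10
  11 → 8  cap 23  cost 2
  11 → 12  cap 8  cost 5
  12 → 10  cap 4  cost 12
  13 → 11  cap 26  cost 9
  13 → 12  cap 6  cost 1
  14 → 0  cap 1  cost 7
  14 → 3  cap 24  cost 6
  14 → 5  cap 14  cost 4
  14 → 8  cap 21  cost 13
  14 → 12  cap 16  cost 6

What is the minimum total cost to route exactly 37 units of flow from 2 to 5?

Minimum cost for 37 units: 575

shortest-cost path #1: 2→9→14→5 push 14 @ unit cost 8 (adds 112)
shortest-cost path #2: 2→4→5 push 6 @ unit cost 11 (adds 66)
shortest-cost path #3: 2→9→14→0→5 push 1 @ unit cost 15 (adds 15)
shortest-cost path #4: 2→4→10→8→1→5 push 5 @ unit cost 18 (adds 90)
shortest-cost path #5: 2→9→10→8→1→5 push 7 @ unit cost 22 (adds 154)
shortest-cost path #6: 2→9→10→6→1→5 push 2 @ unit cost 32 (adds 64)
shortest-cost path #7: 2→4→3→8→10→6→1→5 push 2 @ unit cost 37 (adds 74)
total cost = 575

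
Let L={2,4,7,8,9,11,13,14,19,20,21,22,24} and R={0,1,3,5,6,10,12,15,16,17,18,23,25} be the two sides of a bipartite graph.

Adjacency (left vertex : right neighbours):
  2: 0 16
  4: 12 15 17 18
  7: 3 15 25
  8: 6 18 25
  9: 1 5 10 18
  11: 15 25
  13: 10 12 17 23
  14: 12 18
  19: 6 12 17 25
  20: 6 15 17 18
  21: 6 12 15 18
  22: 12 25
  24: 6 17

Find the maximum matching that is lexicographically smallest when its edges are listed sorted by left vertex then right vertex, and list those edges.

|M| = 10 (so the lex-smallest maximum matching has 10 edges)
process left vertices in ascending order; for each, take the smallest-labelled available neighbour that still permits 10 edges overall, or leave it unmatched if none does
lex-smallest matching: {2-0, 4-12, 7-3, 8-6, 9-1, 11-15, 13-10, 14-18, 19-17, 22-25}

Lex-smallest maximum matching: {(2,0), (4,12), (7,3), (8,6), (9,1), (11,15), (13,10), (14,18), (19,17), (22,25)}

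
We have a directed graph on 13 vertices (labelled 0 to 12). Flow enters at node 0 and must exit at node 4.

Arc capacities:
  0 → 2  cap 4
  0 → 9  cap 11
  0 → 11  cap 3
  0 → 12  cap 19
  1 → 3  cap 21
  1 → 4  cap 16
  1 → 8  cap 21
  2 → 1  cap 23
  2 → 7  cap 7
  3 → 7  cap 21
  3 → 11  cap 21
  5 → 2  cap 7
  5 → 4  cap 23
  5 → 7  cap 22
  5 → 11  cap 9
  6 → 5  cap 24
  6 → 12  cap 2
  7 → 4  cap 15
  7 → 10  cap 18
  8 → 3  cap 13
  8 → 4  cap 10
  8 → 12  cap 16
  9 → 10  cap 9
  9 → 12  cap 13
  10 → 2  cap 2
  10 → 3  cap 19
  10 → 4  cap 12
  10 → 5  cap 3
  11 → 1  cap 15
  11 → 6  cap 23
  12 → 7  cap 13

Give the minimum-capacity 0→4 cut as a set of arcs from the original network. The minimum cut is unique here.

Min-cut arcs: {(0,2), (0,11), (9,10), (12,7)} (total capacity 29)

augment #1: 0→2→1→4 push 4
augment #2: 0→9→10→4 push 9
augment #3: 0→11→1→4 push 3
augment #4: 0→12→7→4 push 13
max flow = 29; residual-reachable set from 0 gives S-side
cut edges (S→T): {(0,2), (0,11), (9,10), (12,7)} total cap 29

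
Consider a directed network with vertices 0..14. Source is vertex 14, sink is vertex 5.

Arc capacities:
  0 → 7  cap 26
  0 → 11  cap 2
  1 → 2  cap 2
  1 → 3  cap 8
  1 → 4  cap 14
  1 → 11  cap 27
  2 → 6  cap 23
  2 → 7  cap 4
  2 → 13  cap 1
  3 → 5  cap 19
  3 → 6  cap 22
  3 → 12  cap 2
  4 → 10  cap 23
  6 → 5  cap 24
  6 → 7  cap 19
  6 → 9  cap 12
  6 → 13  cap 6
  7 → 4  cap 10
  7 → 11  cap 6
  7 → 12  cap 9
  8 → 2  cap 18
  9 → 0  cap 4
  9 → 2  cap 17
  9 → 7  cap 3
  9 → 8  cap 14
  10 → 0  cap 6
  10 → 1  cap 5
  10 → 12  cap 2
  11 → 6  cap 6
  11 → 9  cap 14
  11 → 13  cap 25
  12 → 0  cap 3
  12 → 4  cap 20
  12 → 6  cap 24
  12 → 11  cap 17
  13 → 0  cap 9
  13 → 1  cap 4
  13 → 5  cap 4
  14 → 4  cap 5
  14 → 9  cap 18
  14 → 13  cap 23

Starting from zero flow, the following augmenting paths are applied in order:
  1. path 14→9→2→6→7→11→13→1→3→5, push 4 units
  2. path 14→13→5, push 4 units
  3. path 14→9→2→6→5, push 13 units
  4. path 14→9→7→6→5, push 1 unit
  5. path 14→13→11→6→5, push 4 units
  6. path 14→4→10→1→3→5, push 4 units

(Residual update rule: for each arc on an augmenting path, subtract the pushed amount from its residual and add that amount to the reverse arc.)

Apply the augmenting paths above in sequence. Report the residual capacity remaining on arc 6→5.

after path 1 (14→9→2→6→7→11→13→1→3→5, push 4): res(6,5)=24
after path 2 (14→13→5, push 4): res(6,5)=24
after path 3 (14→9→2→6→5, push 13): res(6,5)=11
after path 4 (14→9→7→6→5, push 1): res(6,5)=10
after path 5 (14→13→11→6→5, push 4): res(6,5)=6
after path 6 (14→4→10→1→3→5, push 4): res(6,5)=6

Residual capacity of (6,5): 6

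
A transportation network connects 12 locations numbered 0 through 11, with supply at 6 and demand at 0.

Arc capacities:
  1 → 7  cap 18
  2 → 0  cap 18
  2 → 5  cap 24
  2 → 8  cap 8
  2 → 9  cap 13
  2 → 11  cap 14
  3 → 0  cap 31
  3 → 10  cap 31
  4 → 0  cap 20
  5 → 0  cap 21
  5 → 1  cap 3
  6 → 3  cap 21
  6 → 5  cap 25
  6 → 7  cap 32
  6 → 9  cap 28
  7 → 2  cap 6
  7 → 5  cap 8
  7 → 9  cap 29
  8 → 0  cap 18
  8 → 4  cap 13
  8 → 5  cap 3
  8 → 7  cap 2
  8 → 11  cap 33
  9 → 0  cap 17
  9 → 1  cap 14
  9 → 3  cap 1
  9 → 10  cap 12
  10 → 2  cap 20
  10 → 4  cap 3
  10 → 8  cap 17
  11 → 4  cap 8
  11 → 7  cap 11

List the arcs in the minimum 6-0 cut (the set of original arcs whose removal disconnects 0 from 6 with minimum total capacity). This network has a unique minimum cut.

augment #1: 6→3→0 push 21
augment #2: 6→5→0 push 21
augment #3: 6→9→0 push 17
augment #4: 6→7→2→0 push 6
augment #5: 6→9→3→0 push 1
augment #6: 6→9→10→2→0 push 10
augment #7: 6→7→9→10→2→0 push 2
max flow = 78; residual-reachable set from 6 gives S-side
cut edges (S→T): {(5,0), (6,3), (7,2), (9,0), (9,3), (9,10)} total cap 78

Min-cut arcs: {(5,0), (6,3), (7,2), (9,0), (9,3), (9,10)} (total capacity 78)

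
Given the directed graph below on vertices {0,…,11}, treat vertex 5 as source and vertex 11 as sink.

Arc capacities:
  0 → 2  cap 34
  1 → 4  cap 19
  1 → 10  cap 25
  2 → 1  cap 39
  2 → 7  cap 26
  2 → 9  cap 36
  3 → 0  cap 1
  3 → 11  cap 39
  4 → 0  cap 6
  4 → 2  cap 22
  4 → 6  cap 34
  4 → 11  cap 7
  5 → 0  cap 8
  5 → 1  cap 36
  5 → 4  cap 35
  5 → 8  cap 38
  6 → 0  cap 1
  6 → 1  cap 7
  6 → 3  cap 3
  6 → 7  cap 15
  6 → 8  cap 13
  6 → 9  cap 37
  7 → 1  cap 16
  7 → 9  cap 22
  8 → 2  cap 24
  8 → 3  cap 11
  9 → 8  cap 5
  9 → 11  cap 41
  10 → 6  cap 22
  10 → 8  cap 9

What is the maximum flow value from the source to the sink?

Maximum flow value: 62

augment #1: 5→4→11 bottleneck 7, total now 7
augment #2: 5→8→3→11 bottleneck 11, total now 18
augment #3: 5→0→2→9→11 bottleneck 8, total now 26
augment #4: 5→4→2→9→11 bottleneck 22, total now 48
augment #5: 5→4→6→3→11 bottleneck 3, total now 51
augment #6: 5→4→6→9→11 bottleneck 3, total now 54
augment #7: 5→8→2→9→11 bottleneck 6, total now 60
augment #8: 5→1→4→6→9→11 bottleneck 2, total now 62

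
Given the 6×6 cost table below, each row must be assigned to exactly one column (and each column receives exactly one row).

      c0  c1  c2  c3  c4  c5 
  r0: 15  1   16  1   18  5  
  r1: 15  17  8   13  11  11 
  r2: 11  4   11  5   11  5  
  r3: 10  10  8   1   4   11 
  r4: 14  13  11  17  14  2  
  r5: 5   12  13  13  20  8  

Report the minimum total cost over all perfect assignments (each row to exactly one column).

Minimum assignment cost: 24

optimal assignment: row0→col3 (cost 1), row1→col2 (cost 8), row2→col1 (cost 4), row3→col4 (cost 4), row4→col5 (cost 2), row5→col0 (cost 5)
total = 1 + 8 + 4 + 4 + 2 + 5 = 24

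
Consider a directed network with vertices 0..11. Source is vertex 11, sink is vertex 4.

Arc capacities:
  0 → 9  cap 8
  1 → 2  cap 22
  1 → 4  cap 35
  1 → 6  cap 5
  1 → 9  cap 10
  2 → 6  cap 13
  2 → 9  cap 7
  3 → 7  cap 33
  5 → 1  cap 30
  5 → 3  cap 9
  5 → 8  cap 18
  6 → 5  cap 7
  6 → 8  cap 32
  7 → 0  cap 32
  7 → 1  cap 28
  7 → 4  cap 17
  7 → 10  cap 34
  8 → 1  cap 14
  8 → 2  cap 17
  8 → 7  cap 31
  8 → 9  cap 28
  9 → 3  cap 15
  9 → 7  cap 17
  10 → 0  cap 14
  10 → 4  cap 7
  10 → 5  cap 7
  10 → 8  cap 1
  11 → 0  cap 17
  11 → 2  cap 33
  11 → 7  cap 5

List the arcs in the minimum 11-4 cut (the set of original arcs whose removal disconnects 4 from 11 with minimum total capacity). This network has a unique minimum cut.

Min-cut arcs: {(0,9), (2,6), (2,9), (11,7)} (total capacity 33)

augment #1: 11→7→4 push 5
augment #2: 11→0→9→7→4 push 8
augment #3: 11→2→9→7→4 push 4
augment #4: 11→2→6→5→1→4 push 7
augment #5: 11→2→6→8→1→4 push 6
augment #6: 11→2→9→7→1→4 push 3
max flow = 33; residual-reachable set from 11 gives S-side
cut edges (S→T): {(0,9), (2,6), (2,9), (11,7)} total cap 33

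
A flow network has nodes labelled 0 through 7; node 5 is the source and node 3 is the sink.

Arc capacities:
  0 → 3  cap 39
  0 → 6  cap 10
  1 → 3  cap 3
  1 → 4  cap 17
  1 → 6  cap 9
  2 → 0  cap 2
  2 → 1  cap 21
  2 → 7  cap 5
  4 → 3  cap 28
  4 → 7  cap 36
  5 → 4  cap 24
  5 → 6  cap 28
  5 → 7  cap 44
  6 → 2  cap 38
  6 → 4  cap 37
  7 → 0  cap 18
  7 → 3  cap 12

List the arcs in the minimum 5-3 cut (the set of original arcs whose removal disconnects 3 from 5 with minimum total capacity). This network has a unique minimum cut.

Min-cut arcs: {(1,3), (2,0), (4,3), (7,0), (7,3)} (total capacity 63)

augment #1: 5→4→3 push 24
augment #2: 5→7→3 push 12
augment #3: 5→6→4→3 push 4
augment #4: 5→7→0→3 push 18
augment #5: 5→6→2→0→3 push 2
augment #6: 5→6→2→1→3 push 3
max flow = 63; residual-reachable set from 5 gives S-side
cut edges (S→T): {(1,3), (2,0), (4,3), (7,0), (7,3)} total cap 63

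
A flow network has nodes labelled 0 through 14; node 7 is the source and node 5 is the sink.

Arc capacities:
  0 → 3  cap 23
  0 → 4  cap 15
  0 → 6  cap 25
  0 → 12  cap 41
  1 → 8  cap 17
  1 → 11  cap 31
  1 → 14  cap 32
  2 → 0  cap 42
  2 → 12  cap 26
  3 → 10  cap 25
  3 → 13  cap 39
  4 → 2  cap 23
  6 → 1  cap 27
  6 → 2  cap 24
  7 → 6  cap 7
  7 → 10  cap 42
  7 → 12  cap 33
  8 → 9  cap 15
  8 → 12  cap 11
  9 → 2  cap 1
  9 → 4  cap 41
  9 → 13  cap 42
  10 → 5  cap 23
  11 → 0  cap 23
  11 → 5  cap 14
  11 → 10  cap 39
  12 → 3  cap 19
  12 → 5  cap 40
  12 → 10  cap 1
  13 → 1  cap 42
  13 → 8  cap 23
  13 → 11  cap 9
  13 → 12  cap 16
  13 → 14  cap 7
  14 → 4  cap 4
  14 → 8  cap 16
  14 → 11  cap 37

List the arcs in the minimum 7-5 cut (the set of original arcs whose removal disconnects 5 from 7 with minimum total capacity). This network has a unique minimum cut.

Min-cut arcs: {(7,6), (7,12), (10,5)} (total capacity 63)

augment #1: 7→10→5 push 23
augment #2: 7→12→5 push 33
augment #3: 7→6→1→11→5 push 7
max flow = 63; residual-reachable set from 7 gives S-side
cut edges (S→T): {(7,6), (7,12), (10,5)} total cap 63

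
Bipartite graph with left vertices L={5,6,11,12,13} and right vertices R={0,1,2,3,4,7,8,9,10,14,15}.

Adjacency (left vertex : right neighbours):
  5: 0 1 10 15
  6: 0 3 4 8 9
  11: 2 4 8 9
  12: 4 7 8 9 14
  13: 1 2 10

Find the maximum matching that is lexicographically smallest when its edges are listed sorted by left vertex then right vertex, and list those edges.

|M| = 5 (so the lex-smallest maximum matching has 5 edges)
process left vertices in ascending order; for each, take the smallest-labelled available neighbour that still permits 5 edges overall, or leave it unmatched if none does
lex-smallest matching: {5-0, 6-3, 11-2, 12-4, 13-1}

Lex-smallest maximum matching: {(5,0), (6,3), (11,2), (12,4), (13,1)}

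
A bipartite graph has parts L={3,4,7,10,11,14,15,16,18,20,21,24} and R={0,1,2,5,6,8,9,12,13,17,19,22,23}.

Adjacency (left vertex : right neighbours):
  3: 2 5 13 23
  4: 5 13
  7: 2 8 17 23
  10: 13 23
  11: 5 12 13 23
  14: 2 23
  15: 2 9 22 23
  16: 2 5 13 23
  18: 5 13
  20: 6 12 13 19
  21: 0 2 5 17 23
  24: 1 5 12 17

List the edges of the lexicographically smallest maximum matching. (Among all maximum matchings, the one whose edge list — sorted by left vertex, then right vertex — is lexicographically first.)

|M| = 10 (so the lex-smallest maximum matching has 10 edges)
process left vertices in ascending order; for each, take the smallest-labelled available neighbour that still permits 10 edges overall, or leave it unmatched if none does
lex-smallest matching: {3-2, 4-5, 7-8, 10-13, 11-12, 14-23, 15-9, 20-6, 21-0, 24-1}

Lex-smallest maximum matching: {(3,2), (4,5), (7,8), (10,13), (11,12), (14,23), (15,9), (20,6), (21,0), (24,1)}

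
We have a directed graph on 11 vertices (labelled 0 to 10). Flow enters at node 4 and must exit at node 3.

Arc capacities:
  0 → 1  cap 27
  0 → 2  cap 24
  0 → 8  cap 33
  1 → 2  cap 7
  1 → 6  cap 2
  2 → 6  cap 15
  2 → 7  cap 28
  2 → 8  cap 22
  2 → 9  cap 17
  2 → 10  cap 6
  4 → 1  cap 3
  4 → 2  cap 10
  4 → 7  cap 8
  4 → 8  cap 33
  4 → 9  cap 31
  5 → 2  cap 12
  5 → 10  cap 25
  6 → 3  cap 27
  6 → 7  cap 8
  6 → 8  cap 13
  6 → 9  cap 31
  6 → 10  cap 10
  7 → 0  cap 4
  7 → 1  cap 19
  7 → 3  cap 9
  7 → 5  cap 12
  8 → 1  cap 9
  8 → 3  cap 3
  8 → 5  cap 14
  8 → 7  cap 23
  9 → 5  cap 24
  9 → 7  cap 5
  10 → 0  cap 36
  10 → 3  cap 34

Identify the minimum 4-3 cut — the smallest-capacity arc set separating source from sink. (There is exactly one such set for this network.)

augment #1: 4→7→3 push 8
augment #2: 4→8→3 push 3
augment #3: 4→1→6→3 push 2
augment #4: 4→2→6→3 push 10
augment #5: 4→8→7→3 push 1
augment #6: 4→1→2→6→3 push 1
augment #7: 4→8→5→10→3 push 14
augment #8: 4→9→5→10→3 push 11
augment #9: 4→8→1→2→6→3 push 4
augment #10: 4→8→1→2→10→3 push 2
augment #11: 4→9→5→2→10→3 push 4
max flow = 60; residual-reachable set from 4 gives S-side
cut edges (S→T): {(1,6), (2,6), (2,10), (5,10), (7,3), (8,3)} total cap 60

Min-cut arcs: {(1,6), (2,6), (2,10), (5,10), (7,3), (8,3)} (total capacity 60)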